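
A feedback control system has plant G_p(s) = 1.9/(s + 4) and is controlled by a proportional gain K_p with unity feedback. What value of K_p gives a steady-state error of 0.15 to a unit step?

K_p = 11.9

The loop is type 0, so e_ss(step) = 1/(1 + K_pos) with K_pos = K_p·G_p(0).
G_p(0) = 0.475. Require 1/(1 + K_p·0.475) = 0.15, so 1 + 0.475·K_p = 6.667.
K_p = (6.667 − 1)/0.475 = 11.9.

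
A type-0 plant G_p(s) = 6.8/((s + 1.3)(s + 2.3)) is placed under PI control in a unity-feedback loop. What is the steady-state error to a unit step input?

0

The PI controller's integrator makes the forward path type 1, so e_ss to a step is zero.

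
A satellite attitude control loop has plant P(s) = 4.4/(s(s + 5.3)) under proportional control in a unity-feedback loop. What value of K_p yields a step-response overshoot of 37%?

K_p = 17.5

From %OS = 100·exp(−πζ/√(1−ζ²)) = 37%, ζ = −ln(0.37)/√(π²+ln²(0.37)) = 0.3017.
Characteristic equation s² + 5.3s + 4.4K_p = 0 gives ζ = 5.3/(2√(4.4K_p)).
Setting ζ = 0.3017: √(4.4K_p) = 5.3/(2·0.3017) = 8.783, so K_p = 77.14/4.4 = 17.5.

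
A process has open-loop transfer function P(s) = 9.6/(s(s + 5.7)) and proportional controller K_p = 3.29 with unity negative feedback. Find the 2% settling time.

T_s ≈ 1.4 s

The closed-loop denominator s² + 5.7s + 31.58 gives ω_n = √31.58 = 5.62 and ζ = 5.7/(2ω_n) = 0.5071.
2% settling time T_s ≈ 4/(ζω_n) = 4/2.85 = 1.4 s.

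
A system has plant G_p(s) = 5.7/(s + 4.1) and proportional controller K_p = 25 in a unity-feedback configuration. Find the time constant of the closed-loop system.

Closed-loop transfer function: T(s) = K_p·G_p(s)/(1 + K_p·G_p(s)) = 142.5/(s + 4.1 + 142.5) = 142.5/(s + 146.6).
Time constant τ = 1/146.6 = 0.00682 s.

τ = 0.00682 s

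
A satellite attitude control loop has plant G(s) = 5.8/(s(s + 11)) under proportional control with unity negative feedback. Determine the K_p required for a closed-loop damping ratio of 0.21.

Closed-loop characteristic equation: s² + 11s + K_p·5.8 = 0.
So ω_n = √(5.8K_p) and 2ζω_n = 11, giving ζ = 11/(2√(5.8K_p)).
Setting ζ = 0.21: √(5.8K_p) = 11/(2·0.21) = 26.19, so K_p = 685.9/5.8 = 118.

K_p = 118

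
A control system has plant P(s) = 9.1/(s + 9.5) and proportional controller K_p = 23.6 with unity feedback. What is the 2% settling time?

Closed-loop transfer function: T(s) = K_p·P(s)/(1 + K_p·P(s)) = 214.8/(s + 9.5 + 214.8) = 214.8/(s + 224.3).
Time constant τ = 1/224.3 = 0.004459 s, so the 2% settling time is about 4τ = 0.0178 s.

T_s ≈ 0.0178 s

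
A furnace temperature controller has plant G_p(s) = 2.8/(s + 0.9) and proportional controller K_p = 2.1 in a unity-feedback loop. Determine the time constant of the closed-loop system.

τ = 0.147 s

Closed-loop transfer function: T(s) = K_p·G_p(s)/(1 + K_p·G_p(s)) = 5.88/(s + 0.9 + 5.88) = 5.88/(s + 6.78).
Time constant τ = 1/6.78 = 0.147 s.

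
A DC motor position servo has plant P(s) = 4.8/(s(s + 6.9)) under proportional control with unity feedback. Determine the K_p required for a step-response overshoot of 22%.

K_p = 13.2

From %OS = 100·exp(−πζ/√(1−ζ²)) = 22%, ζ = −ln(0.22)/√(π²+ln²(0.22)) = 0.4342.
Characteristic equation s² + 6.9s + 4.8K_p = 0 gives ζ = 6.9/(2√(4.8K_p)).
Setting ζ = 0.4342: √(4.8K_p) = 6.9/(2·0.4342) = 7.946, so K_p = 63.14/4.8 = 13.2.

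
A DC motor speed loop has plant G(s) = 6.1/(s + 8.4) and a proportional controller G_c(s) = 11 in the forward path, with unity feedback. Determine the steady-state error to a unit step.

The loop is type 0. Static position error constant K_pos = G_c(0)·G(0) = 11·0.7262 = 7.988.
Steady-state error to a unit step: e_ss = 1/(1+K_pos) = 1/8.988 = 0.111.

0.111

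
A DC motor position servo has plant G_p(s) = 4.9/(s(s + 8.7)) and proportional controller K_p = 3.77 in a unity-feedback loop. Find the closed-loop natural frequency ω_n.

The closed-loop denominator is s(s+8.7) + 3.77·4.9 = s² + 8.7s + 18.47.
So ω_n² = 18.47 ⇒ ω_n = 4.298 rad/s, and ζ = 8.7/(2ω_n) = 1.01.

ω_n = 4.3 rad/s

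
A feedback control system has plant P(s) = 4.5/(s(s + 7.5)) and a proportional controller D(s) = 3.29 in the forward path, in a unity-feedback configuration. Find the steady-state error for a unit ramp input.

The loop has one pole at the origin (type 1). Velocity error constant K_v = lim_{s→0} s·D(s)P(s) = 3.29·4.5/7.5 = 1.974.
Steady-state error to a unit ramp: e_ss = 1/K_v = 0.507.

0.507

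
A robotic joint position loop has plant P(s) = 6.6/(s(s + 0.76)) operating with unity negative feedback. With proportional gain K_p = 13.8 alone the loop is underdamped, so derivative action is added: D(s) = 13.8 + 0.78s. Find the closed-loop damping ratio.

ζ = 0.31

Forward path: (13.8 + 0.78s)·6.6/(s(s+0.76)). The closed-loop characteristic equation is s² + (0.76 + 6.6·0.78)s + 6.6·13.8 = 0.
That is s² + 5.908s + 91.08 = 0, so ω_n = 9.544 rad/s and ζ = 5.908/(2·9.544) = 0.3095.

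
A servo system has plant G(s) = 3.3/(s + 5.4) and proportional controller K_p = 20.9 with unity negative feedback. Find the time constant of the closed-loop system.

τ = 0.0134 s

Closed-loop transfer function: T(s) = K_p·G(s)/(1 + K_p·G(s)) = 68.97/(s + 5.4 + 68.97) = 68.97/(s + 74.37).
Time constant τ = 1/74.37 = 0.0134 s.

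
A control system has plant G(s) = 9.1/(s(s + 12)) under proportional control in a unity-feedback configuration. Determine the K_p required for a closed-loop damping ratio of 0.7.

Closed-loop characteristic equation: s² + 12s + K_p·9.1 = 0.
So ω_n = √(9.1K_p) and 2ζω_n = 12, giving ζ = 12/(2√(9.1K_p)).
Setting ζ = 0.7: √(9.1K_p) = 12/(2·0.7) = 8.571, so K_p = 73.47/9.1 = 8.07.

K_p = 8.07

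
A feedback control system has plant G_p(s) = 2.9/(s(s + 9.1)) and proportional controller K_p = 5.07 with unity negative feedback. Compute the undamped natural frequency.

ω_n = 3.83 rad/s

The closed-loop denominator is s(s+9.1) + 5.07·2.9 = s² + 9.1s + 14.7.
Matching s² + 2ζω_n s + ω_n²: ω_n = √14.7 = 3.834 rad/s and 2ζω_n = 9.1, so ζ = 9.1/(2·3.834) = 1.19.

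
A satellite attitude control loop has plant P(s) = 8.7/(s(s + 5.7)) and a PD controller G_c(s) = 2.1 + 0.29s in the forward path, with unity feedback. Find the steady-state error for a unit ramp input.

0.312

The loop has one pole at the origin (type 1). Velocity error constant K_v = lim_{s→0} s·G_c(s)P(s) = 2.1·8.7/5.7 = 3.205.
Steady-state error to a unit ramp: e_ss = 1/K_v = 0.312.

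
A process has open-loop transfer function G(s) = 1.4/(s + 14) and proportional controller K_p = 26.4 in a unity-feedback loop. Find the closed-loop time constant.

τ = 0.0196 s

Closed-loop transfer function: T(s) = K_p·G(s)/(1 + K_p·G(s)) = 36.96/(s + 14 + 36.96) = 36.96/(s + 50.96).
Time constant τ = 1/50.96 = 0.0196 s.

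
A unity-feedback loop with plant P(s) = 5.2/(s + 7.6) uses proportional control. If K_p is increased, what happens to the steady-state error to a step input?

decrease

The position error constant K_pos = K_p·P(0) grows with K_p, and e_ss = 1/(1+K_pos) falls.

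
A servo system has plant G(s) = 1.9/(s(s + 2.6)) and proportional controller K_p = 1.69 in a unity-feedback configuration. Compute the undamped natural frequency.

1 + K_p·G(s) = 0 gives s² + 2.6s + 3.211 = 0.
Matching s² + 2ζω_n s + ω_n²: ω_n = √3.211 = 1.792 rad/s and 2ζω_n = 2.6, so ζ = 2.6/(2·1.792) = 0.725.

ω_n = 1.79 rad/s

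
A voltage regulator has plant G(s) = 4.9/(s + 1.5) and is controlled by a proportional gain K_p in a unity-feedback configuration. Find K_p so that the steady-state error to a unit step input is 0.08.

The loop is type 0, so e_ss(step) = 1/(1 + K_pos) with K_pos = K_p·G(0).
G(0) = 3.267. Require 1/(1 + K_p·3.267) = 0.08, so 1 + 3.267·K_p = 12.5.
K_p = (12.5 − 1)/3.267 = 3.52.

K_p = 3.52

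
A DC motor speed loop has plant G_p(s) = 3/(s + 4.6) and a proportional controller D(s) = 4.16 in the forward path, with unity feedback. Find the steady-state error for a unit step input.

The loop is type 0. Static position error constant K_pos = D(0)·G_p(0) = 4.16·0.6522 = 2.713.
Steady-state error to a unit step: e_ss = 1/(1+K_pos) = 1/3.713 = 0.269.

0.269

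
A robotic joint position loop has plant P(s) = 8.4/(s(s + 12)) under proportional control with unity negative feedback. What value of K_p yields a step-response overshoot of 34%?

K_p = 40.6

From %OS = 100·exp(−πζ/√(1−ζ²)) = 34%, ζ = −ln(0.34)/√(π²+ln²(0.34)) = 0.3248.
Characteristic equation s² + 12s + 8.4K_p = 0 gives ζ = 12/(2√(8.4K_p)).
Setting ζ = 0.3248: √(8.4K_p) = 12/(2·0.3248) = 18.47, so K_p = 341.3/8.4 = 40.6.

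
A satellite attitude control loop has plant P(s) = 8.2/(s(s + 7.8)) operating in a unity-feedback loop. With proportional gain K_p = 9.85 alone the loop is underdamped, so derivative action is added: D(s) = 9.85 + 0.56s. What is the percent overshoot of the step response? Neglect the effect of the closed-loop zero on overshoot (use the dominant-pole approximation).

5.03%

Forward path: (9.85 + 0.56s)·8.2/(s(s+7.8)). The closed-loop characteristic equation is s² + (7.8 + 8.2·0.56)s + 8.2·9.85 = 0.
That is s² + 12.39s + 80.77 = 0, so ω_n = 8.987 rad/s and ζ = 12.39/(2·8.987) = 0.6894.
%OS = 100·exp(−πζ/√(1−ζ²)) = 5.03%.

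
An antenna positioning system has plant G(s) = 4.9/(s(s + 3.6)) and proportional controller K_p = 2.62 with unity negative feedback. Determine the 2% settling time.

T_s ≈ 2.22 s

From 1 + K_pG(s) = 0: s² + 3.6s + 12.84 = 0 ⇒ ω_n = 3.583, ζ = 0.5024.
2% settling time T_s ≈ 4/(ζω_n) = 4/1.8 = 2.22 s.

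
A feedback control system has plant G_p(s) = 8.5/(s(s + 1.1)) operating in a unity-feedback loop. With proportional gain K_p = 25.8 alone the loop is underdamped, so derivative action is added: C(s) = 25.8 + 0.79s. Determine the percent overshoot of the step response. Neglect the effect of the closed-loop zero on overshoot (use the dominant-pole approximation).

42.3%

Forward path: (25.8 + 0.79s)·8.5/(s(s+1.1)). The closed-loop characteristic equation is s² + (1.1 + 8.5·0.79)s + 8.5·25.8 = 0.
That is s² + 7.815s + 219.3 = 0, so ω_n = 14.81 rad/s and ζ = 7.815/(2·14.81) = 0.2639.
%OS = 100·exp(−πζ/√(1−ζ²)) = 42.3%.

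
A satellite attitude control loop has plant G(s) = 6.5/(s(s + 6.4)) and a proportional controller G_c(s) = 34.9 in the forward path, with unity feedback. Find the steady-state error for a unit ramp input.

The loop has one pole at the origin (type 1). Velocity error constant K_v = lim_{s→0} s·G_c(s)G(s) = 34.9·6.5/6.4 = 35.45.
Steady-state error to a unit ramp: e_ss = 1/K_v = 0.0282.

0.0282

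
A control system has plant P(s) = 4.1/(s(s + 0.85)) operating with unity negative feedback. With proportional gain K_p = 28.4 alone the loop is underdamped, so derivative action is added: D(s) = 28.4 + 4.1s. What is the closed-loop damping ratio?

Forward path: (28.4 + 4.1s)·4.1/(s(s+0.85)). The closed-loop characteristic equation is s² + (0.85 + 4.1·4.1)s + 4.1·28.4 = 0.
That is s² + 17.66s + 116.4 = 0, so ω_n = 10.79 rad/s and ζ = 17.66/(2·10.79) = 0.8183.

ζ = 0.818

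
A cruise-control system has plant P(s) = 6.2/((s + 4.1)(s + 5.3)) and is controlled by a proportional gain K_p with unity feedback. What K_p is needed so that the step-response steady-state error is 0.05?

For a type-0 loop with proportional control, e_ss = 1/(1 + K_p·P(0)).
P(0) = 0.2853. Require 1/(1 + K_p·0.2853) = 0.05, so 1 + 0.2853·K_p = 20.
K_p = (20 − 1)/0.2853 = 66.6.

K_p = 66.6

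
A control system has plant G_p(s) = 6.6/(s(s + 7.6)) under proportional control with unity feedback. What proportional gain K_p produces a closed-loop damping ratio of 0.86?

Closed-loop characteristic equation: s² + 7.6s + K_p·6.6 = 0.
So ω_n = √(6.6K_p) and 2ζω_n = 7.6, giving ζ = 7.6/(2√(6.6K_p)).
Setting ζ = 0.86: √(6.6K_p) = 7.6/(2·0.86) = 4.419, so K_p = 19.52/6.6 = 2.96.

K_p = 2.96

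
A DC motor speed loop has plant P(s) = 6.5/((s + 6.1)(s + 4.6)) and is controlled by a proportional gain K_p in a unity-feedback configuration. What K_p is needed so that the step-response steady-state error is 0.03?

The loop is type 0, so e_ss(step) = 1/(1 + K_pos) with K_pos = K_p·P(0).
P(0) = 0.2316. Require 1/(1 + K_p·0.2316) = 0.03, so 1 + 0.2316·K_p = 33.33.
K_p = (33.33 − 1)/0.2316 = 140.

K_p = 140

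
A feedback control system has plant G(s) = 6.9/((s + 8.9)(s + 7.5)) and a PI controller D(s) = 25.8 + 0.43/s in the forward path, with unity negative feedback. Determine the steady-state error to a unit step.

0

The open loop D(s)G(s) has a pole at the origin (type 1), so the static position error constant is infinite and e_ss = 1/(1+∞) = 0.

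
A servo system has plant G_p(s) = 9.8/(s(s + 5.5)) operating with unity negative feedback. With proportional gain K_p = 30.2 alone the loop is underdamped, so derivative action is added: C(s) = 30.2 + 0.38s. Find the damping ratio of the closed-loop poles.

Forward path: (30.2 + 0.38s)·9.8/(s(s+5.5)). The closed-loop characteristic equation is s² + (5.5 + 9.8·0.38)s + 9.8·30.2 = 0.
That is s² + 9.224s + 296 = 0, so ω_n = 17.2 rad/s and ζ = 9.224/(2·17.2) = 0.2681.

ζ = 0.268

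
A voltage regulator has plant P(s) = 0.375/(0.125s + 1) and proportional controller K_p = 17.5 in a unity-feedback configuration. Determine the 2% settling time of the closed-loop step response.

T_s ≈ 0.0661 s

Closed loop: T(s) = K_p·P/(1+K_p·P) = 6.562/(0.125s + 1 + 6.562), with pole at s = −(1 + 6.562)/0.125 = −60.5.
τ = 1/60.5 = 0.01653 s, so 2% settling time ≈ 4τ = 0.0661 s.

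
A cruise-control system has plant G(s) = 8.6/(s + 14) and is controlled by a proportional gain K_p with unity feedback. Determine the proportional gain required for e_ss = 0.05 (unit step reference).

The loop is type 0, so e_ss(step) = 1/(1 + K_pos) with K_pos = K_p·G(0).
G(0) = 0.6143. Require 1/(1 + K_p·0.6143) = 0.05, so 1 + 0.6143·K_p = 20.
K_p = (20 − 1)/0.6143 = 30.9.

K_p = 30.9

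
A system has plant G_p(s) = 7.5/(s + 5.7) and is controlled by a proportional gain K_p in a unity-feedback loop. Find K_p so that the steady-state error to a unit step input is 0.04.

Steady-state error for a unit step on this type-0 loop is 1/(1 + K_p·G_p(0)).
G_p(0) = 1.316. Require 1/(1 + K_p·1.316) = 0.04, so 1 + 1.316·K_p = 25.
K_p = (25 − 1)/1.316 = 18.2.

K_p = 18.2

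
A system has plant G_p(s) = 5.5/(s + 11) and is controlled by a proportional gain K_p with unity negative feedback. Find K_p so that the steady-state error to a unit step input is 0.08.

K_p = 23

For a type-0 loop with proportional control, e_ss = 1/(1 + K_p·G_p(0)).
G_p(0) = 0.5. Require 1/(1 + K_p·0.5) = 0.08, so 1 + 0.5·K_p = 12.5.
K_p = (12.5 − 1)/0.5 = 23.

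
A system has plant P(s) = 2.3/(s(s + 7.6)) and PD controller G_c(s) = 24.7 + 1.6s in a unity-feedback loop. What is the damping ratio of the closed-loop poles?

Forward path: (24.7 + 1.6s)·2.3/(s(s+7.6)). The closed-loop characteristic equation is s² + (7.6 + 2.3·1.6)s + 2.3·24.7 = 0.
That is s² + 11.28s + 56.81 = 0, so ω_n = 7.537 rad/s and ζ = 11.28/(2·7.537) = 0.7483.

ζ = 0.748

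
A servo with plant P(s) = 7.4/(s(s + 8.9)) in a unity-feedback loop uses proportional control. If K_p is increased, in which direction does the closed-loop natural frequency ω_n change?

increase

ω_n = √(7.4·K_p), which grows with K_p.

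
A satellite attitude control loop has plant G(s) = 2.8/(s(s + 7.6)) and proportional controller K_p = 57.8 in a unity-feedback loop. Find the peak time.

Closed-loop characteristic equation: s² + 7.6s + 161.8 = 0, so ω_n = 12.72 rad/s and ζ = 7.6/(2·12.72) = 0.2987.
Damped frequency ω_d = ω_n√(1−ζ²) = 12.14 rad/s, so peak time T_p = π/ω_d = 0.259 s.

T_p = 0.259 s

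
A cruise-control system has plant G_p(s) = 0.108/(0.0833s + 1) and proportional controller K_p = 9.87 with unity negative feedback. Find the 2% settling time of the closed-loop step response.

Closed loop: T(s) = K_p·G_p/(1+K_p·G_p) = 1.066/(0.0833s + 1 + 1.066), with pole at s = −(1 + 1.066)/0.0833 = −24.8.
τ = 1/24.8 = 0.04032 s, so 2% settling time ≈ 4τ = 0.161 s.

T_s ≈ 0.161 s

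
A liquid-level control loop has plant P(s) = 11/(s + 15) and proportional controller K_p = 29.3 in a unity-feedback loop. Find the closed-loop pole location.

Closed-loop transfer function: T(s) = K_p·P(s)/(1 + K_p·P(s)) = 322.3/(s + 15 + 322.3) = 322.3/(s + 337.3).
The closed-loop pole is at s = −337.3.

s = -337.3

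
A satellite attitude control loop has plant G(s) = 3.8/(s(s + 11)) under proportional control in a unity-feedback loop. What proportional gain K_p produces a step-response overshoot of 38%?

From %OS = 100·exp(−πζ/√(1−ζ²)) = 38%, ζ = −ln(0.38)/√(π²+ln²(0.38)) = 0.2943.
Characteristic equation s² + 11s + 3.8K_p = 0 gives ζ = 11/(2√(3.8K_p)).
Setting ζ = 0.2943: √(3.8K_p) = 11/(2·0.2943) = 18.69, so K_p = 349.1/3.8 = 91.9.

K_p = 91.9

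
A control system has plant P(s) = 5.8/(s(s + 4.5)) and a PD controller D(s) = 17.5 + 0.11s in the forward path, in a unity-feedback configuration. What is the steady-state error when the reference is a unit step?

0

The open loop D(s)P(s) has a pole at the origin (type 1), so the static position error constant is infinite and e_ss = 1/(1+∞) = 0.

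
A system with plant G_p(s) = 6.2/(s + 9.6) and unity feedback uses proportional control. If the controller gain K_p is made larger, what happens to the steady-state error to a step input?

decrease

The position error constant K_pos = K_p·G_p(0) grows with K_p, and e_ss = 1/(1+K_pos) falls.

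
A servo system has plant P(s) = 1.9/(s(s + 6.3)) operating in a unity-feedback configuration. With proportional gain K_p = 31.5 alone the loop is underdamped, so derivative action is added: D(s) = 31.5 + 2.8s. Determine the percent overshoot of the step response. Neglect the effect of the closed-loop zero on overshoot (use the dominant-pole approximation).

2.81%

Forward path: (31.5 + 2.8s)·1.9/(s(s+6.3)). The closed-loop characteristic equation is s² + (6.3 + 1.9·2.8)s + 1.9·31.5 = 0.
That is s² + 11.62s + 59.85 = 0, so ω_n = 7.736 rad/s and ζ = 11.62/(2·7.736) = 0.751.
%OS = 100·exp(−πζ/√(1−ζ²)) = 2.81%.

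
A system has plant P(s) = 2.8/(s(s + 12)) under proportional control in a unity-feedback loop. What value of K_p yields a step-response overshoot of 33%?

From %OS = 100·exp(−πζ/√(1−ζ²)) = 33%, ζ = −ln(0.33)/√(π²+ln²(0.33)) = 0.3328.
Characteristic equation s² + 12s + 2.8K_p = 0 gives ζ = 12/(2√(2.8K_p)).
Setting ζ = 0.3328: √(2.8K_p) = 12/(2·0.3328) = 18.03, so K_p = 325.1/2.8 = 116.

K_p = 116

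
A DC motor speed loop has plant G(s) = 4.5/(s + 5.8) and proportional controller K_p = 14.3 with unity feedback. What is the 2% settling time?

T_s ≈ 0.057 s

Closed-loop transfer function: T(s) = K_p·G(s)/(1 + K_p·G(s)) = 64.35/(s + 5.8 + 64.35) = 64.35/(s + 70.15).
Time constant τ = 1/70.15 = 0.01426 s, so the 2% settling time is about 4τ = 0.057 s.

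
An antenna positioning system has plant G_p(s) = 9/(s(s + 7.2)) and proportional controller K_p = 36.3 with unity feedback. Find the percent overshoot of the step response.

From 1 + K_pG_p(s) = 0: s² + 7.2s + 326.7 = 0 ⇒ ω_n = 18.07, ζ = 0.1992.
%OS = 100·exp(−πζ/√(1−ζ²)) = 100·exp(−π·0.1992/√0.9603) = 52.8%.

52.8%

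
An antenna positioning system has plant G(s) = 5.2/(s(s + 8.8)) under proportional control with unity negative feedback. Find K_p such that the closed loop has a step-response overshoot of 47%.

K_p = 68.2

From %OS = 100·exp(−πζ/√(1−ζ²)) = 47%, ζ = −ln(0.47)/√(π²+ln²(0.47)) = 0.2337.
Characteristic equation s² + 8.8s + 5.2K_p = 0 gives ζ = 8.8/(2√(5.2K_p)).
Setting ζ = 0.2337: √(5.2K_p) = 8.8/(2·0.2337) = 18.83, so K_p = 354.5/5.2 = 68.2.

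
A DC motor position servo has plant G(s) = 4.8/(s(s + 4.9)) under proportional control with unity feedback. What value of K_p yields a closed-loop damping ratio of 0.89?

K_p = 1.58

Closed-loop characteristic equation: s² + 4.9s + K_p·4.8 = 0.
So ω_n = √(4.8K_p) and 2ζω_n = 4.9, giving ζ = 4.9/(2√(4.8K_p)).
Setting ζ = 0.89: √(4.8K_p) = 4.9/(2·0.89) = 2.753, so K_p = 7.578/4.8 = 1.58.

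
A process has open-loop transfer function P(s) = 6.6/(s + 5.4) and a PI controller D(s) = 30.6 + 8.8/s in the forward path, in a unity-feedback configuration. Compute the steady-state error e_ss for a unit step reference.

The open loop D(s)P(s) has a pole at the origin (type 1), so the static position error constant is infinite and e_ss = 1/(1+∞) = 0.

0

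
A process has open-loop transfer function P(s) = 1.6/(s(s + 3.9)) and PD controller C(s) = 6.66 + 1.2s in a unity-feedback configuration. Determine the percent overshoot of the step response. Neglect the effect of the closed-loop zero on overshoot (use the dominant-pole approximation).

0.207%

Forward path: (6.66 + 1.2s)·1.6/(s(s+3.9)). The closed-loop characteristic equation is s² + (3.9 + 1.6·1.2)s + 1.6·6.66 = 0.
That is s² + 5.82s + 10.66 = 0, so ω_n = 3.264 rad/s and ζ = 5.82/(2·3.264) = 0.8914.
%OS = 100·exp(−πζ/√(1−ζ²)) = 0.207%.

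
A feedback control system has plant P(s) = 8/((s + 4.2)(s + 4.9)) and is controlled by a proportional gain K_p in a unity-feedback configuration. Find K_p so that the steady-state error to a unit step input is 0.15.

K_p = 14.6

For a type-0 loop with proportional control, e_ss = 1/(1 + K_p·P(0)).
P(0) = 0.3887. Require 1/(1 + K_p·0.3887) = 0.15, so 1 + 0.3887·K_p = 6.667.
K_p = (6.667 − 1)/0.3887 = 14.6.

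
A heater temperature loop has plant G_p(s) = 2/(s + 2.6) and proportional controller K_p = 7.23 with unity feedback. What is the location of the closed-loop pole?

Closed-loop transfer function: T(s) = K_p·G_p(s)/(1 + K_p·G_p(s)) = 14.46/(s + 2.6 + 14.46) = 14.46/(s + 17.06).
The closed-loop pole is at s = −17.06.

s = -17.06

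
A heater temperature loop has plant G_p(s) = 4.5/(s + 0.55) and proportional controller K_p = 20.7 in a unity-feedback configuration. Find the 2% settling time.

Closed-loop transfer function: T(s) = K_p·G_p(s)/(1 + K_p·G_p(s)) = 93.15/(s + 0.55 + 93.15) = 93.15/(s + 93.7).
Time constant τ = 1/93.7 = 0.01067 s, so the 2% settling time is about 4τ = 0.0427 s.

T_s ≈ 0.0427 s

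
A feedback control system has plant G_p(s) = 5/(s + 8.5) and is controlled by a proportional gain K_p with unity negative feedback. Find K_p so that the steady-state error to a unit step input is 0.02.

K_p = 83.3

Steady-state error for a unit step on this type-0 loop is 1/(1 + K_p·G_p(0)).
G_p(0) = 0.5882. Require 1/(1 + K_p·0.5882) = 0.02, so 1 + 0.5882·K_p = 50.
K_p = (50 − 1)/0.5882 = 83.3.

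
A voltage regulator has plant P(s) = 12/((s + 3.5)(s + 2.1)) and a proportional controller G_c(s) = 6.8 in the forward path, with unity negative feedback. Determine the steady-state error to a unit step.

0.0826

The loop is type 0. Static position error constant K_pos = G_c(0)·P(0) = 6.8·1.633 = 11.1.
Steady-state error to a unit step: e_ss = 1/(1+K_pos) = 1/12.1 = 0.0826.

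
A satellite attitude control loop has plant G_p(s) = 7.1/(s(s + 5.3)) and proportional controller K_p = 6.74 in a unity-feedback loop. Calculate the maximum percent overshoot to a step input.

27.2%

Closed-loop characteristic equation: s² + 5.3s + 47.85 = 0, so ω_n = 6.918 rad/s and ζ = 5.3/(2·6.918) = 0.3831.
%OS = 100·exp(−πζ/√(1−ζ²)) = 100·exp(−π·0.3831/√0.8533) = 27.2%.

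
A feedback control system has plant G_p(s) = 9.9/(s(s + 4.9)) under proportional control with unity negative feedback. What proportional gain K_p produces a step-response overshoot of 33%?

From %OS = 100·exp(−πζ/√(1−ζ²)) = 33%, ζ = −ln(0.33)/√(π²+ln²(0.33)) = 0.3328.
Characteristic equation s² + 4.9s + 9.9K_p = 0 gives ζ = 4.9/(2√(9.9K_p)).
Setting ζ = 0.3328: √(9.9K_p) = 4.9/(2·0.3328) = 7.362, so K_p = 54.2/9.9 = 5.47.

K_p = 5.47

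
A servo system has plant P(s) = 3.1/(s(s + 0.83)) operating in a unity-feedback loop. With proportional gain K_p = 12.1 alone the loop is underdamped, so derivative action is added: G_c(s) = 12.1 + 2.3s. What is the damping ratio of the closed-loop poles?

Forward path: (12.1 + 2.3s)·3.1/(s(s+0.83)). The closed-loop characteristic equation is s² + (0.83 + 3.1·2.3)s + 3.1·12.1 = 0.
That is s² + 7.96s + 37.51 = 0, so ω_n = 6.125 rad/s and ζ = 7.96/(2·6.125) = 0.6498.

ζ = 0.65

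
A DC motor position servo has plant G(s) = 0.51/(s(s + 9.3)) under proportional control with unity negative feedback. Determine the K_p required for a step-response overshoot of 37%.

From %OS = 100·exp(−πζ/√(1−ζ²)) = 37%, ζ = −ln(0.37)/√(π²+ln²(0.37)) = 0.3017.
Characteristic equation s² + 9.3s + 0.51K_p = 0 gives ζ = 9.3/(2√(0.51K_p)).
Setting ζ = 0.3017: √(0.51K_p) = 9.3/(2·0.3017) = 15.41, so K_p = 237.5/0.51 = 466.

K_p = 466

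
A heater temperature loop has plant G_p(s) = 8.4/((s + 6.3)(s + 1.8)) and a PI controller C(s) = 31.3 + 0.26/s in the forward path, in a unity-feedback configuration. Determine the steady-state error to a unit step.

The open loop C(s)G_p(s) has a pole at the origin (type 1), so the static position error constant is infinite and e_ss = 1/(1+∞) = 0.

0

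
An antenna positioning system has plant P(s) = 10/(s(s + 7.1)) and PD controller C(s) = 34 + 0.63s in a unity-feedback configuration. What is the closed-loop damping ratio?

ζ = 0.363

Forward path: (34 + 0.63s)·10/(s(s+7.1)). The closed-loop characteristic equation is s² + (7.1 + 10·0.63)s + 10·34 = 0.
That is s² + 13.4s + 340 = 0, so ω_n = 18.44 rad/s and ζ = 13.4/(2·18.44) = 0.3634.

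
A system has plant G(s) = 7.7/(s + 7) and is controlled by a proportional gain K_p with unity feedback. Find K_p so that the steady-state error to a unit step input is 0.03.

K_p = 29.4

For a type-0 loop with proportional control, e_ss = 1/(1 + K_p·G(0)).
G(0) = 1.1. Require 1/(1 + K_p·1.1) = 0.03, so 1 + 1.1·K_p = 33.33.
K_p = (33.33 − 1)/1.1 = 29.4.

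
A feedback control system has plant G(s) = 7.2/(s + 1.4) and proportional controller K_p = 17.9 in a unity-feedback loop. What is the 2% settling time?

Closed-loop transfer function: T(s) = K_p·G(s)/(1 + K_p·G(s)) = 128.9/(s + 1.4 + 128.9) = 128.9/(s + 130.3).
Time constant τ = 1/130.3 = 0.007676 s, so the 2% settling time is about 4τ = 0.0307 s.

T_s ≈ 0.0307 s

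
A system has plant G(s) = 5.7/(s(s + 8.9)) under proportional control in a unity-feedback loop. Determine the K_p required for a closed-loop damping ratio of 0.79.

Closed-loop characteristic equation: s² + 8.9s + K_p·5.7 = 0.
So ω_n = √(5.7K_p) and 2ζω_n = 8.9, giving ζ = 8.9/(2√(5.7K_p)).
Setting ζ = 0.79: √(5.7K_p) = 8.9/(2·0.79) = 5.633, so K_p = 31.73/5.7 = 5.57.

K_p = 5.57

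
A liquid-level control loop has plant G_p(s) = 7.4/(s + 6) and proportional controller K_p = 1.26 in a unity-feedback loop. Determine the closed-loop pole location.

s = -15.32

Closed-loop transfer function: T(s) = K_p·G_p(s)/(1 + K_p·G_p(s)) = 9.324/(s + 6 + 9.324) = 9.324/(s + 15.32).
The closed-loop pole is at s = −15.32.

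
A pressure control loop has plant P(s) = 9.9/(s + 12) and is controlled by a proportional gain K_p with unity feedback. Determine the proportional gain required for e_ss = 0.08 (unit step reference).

K_p = 13.9

The loop is type 0, so e_ss(step) = 1/(1 + K_pos) with K_pos = K_p·P(0).
P(0) = 0.825. Require 1/(1 + K_p·0.825) = 0.08, so 1 + 0.825·K_p = 12.5.
K_p = (12.5 − 1)/0.825 = 13.9.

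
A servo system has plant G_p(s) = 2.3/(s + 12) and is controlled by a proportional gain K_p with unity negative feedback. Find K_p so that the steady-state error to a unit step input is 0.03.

K_p = 169

For a type-0 loop with proportional control, e_ss = 1/(1 + K_p·G_p(0)).
G_p(0) = 0.1917. Require 1/(1 + K_p·0.1917) = 0.03, so 1 + 0.1917·K_p = 33.33.
K_p = (33.33 − 1)/0.1917 = 169.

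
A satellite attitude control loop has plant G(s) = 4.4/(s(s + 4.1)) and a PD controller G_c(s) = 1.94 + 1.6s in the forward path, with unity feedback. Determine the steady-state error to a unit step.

0

The open loop G_c(s)G(s) has a pole at the origin (type 1), so the static position error constant is infinite and e_ss = 1/(1+∞) = 0.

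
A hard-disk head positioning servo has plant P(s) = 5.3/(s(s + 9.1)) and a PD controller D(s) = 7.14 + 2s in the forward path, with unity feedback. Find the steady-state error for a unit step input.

The open loop D(s)P(s) has a pole at the origin (type 1), so the static position error constant is infinite and e_ss = 1/(1+∞) = 0.

0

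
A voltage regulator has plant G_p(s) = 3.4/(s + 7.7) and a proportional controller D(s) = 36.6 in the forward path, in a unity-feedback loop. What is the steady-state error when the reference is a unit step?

0.0583

The loop is type 0. Static position error constant K_pos = D(0)·G_p(0) = 36.6·0.4416 = 16.16.
Steady-state error to a unit step: e_ss = 1/(1+K_pos) = 1/17.16 = 0.0583.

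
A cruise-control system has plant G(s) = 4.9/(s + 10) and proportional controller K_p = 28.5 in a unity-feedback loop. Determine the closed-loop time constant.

τ = 0.00668 s

Closed-loop transfer function: T(s) = K_p·G(s)/(1 + K_p·G(s)) = 139.7/(s + 10 + 139.7) = 139.7/(s + 149.7).
Time constant τ = 1/149.7 = 0.00668 s.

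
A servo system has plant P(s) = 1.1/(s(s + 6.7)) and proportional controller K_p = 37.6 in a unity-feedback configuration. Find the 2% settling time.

T_s ≈ 1.19 s

The closed-loop denominator s² + 6.7s + 41.36 gives ω_n = √41.36 = 6.431 and ζ = 6.7/(2ω_n) = 0.5209.
2% settling time T_s ≈ 4/(ζω_n) = 4/3.35 = 1.19 s.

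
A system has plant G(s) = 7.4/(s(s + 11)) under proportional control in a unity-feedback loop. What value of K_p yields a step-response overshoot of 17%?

K_p = 16.9

From %OS = 100·exp(−πζ/√(1−ζ²)) = 17%, ζ = −ln(0.17)/√(π²+ln²(0.17)) = 0.4913.
Characteristic equation s² + 11s + 7.4K_p = 0 gives ζ = 11/(2√(7.4K_p)).
Setting ζ = 0.4913: √(7.4K_p) = 11/(2·0.4913) = 11.2, so K_p = 125.3/7.4 = 16.9.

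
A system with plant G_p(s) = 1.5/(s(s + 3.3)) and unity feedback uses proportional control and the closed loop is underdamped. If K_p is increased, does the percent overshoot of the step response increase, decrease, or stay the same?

increase

ζ = 3.3/(2√(1.5K_p)) decreases as K_p grows; lower damping means more overshoot.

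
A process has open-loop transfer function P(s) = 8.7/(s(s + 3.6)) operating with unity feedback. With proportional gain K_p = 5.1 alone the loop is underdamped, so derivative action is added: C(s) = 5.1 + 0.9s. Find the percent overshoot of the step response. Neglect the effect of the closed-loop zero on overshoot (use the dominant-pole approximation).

0.526%

Forward path: (5.1 + 0.9s)·8.7/(s(s+3.6)). The closed-loop characteristic equation is s² + (3.6 + 8.7·0.9)s + 8.7·5.1 = 0.
That is s² + 11.43s + 44.37 = 0, so ω_n = 6.661 rad/s and ζ = 11.43/(2·6.661) = 0.858.
%OS = 100·exp(−πζ/√(1−ζ²)) = 0.526%.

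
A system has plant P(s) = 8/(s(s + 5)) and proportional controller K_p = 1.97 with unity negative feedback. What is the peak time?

T_p = 1.02 s

Closed-loop characteristic equation: s² + 5s + 15.76 = 0, so ω_n = 3.97 rad/s and ζ = 5/(2·3.97) = 0.6297.
Damped frequency ω_d = ω_n√(1−ζ²) = 3.084 rad/s, so peak time T_p = π/ω_d = 1.02 s.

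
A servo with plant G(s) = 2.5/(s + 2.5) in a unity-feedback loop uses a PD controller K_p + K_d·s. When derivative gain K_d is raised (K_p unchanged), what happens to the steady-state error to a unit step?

unchanged

At s = 0 the derivative term contributes nothing: C(0) = K_p regardless of K_d, so K_pos = K_p·G(0) and e_ss are unchanged.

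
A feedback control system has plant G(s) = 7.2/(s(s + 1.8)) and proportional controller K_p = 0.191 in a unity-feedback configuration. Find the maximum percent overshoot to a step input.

2.33%

The closed-loop denominator s² + 1.8s + 1.375 gives ω_n = √1.375 = 1.173 and ζ = 1.8/(2ω_n) = 0.7675.
%OS = 100·exp(−πζ/√(1−ζ²)) = 100·exp(−π·0.7675/√0.411) = 2.33%.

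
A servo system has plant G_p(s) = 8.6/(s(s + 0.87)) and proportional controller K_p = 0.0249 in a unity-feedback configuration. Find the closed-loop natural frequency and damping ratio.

ω_n = 0.463 rad/s, ζ = 0.94

With unity feedback the closed-loop characteristic equation is s² + 0.87s + 0.0249·8.6 = s² + 0.87s + 0.2141 = 0.
So ω_n² = 0.2141 ⇒ ω_n = 0.4628 rad/s, and ζ = 0.87/(2ω_n) = 0.94.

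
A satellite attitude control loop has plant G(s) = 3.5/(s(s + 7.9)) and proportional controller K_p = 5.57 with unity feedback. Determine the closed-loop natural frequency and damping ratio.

ω_n = 4.42 rad/s, ζ = 0.895

With unity feedback the closed-loop characteristic equation is s² + 7.9s + 5.57·3.5 = s² + 7.9s + 19.5 = 0.
So ω_n² = 19.5 ⇒ ω_n = 4.415 rad/s, and ζ = 7.9/(2ω_n) = 0.895.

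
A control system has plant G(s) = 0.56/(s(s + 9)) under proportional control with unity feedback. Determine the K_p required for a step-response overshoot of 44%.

From %OS = 100·exp(−πζ/√(1−ζ²)) = 44%, ζ = −ln(0.44)/√(π²+ln²(0.44)) = 0.2528.
Characteristic equation s² + 9s + 0.56K_p = 0 gives ζ = 9/(2√(0.56K_p)).
Setting ζ = 0.2528: √(0.56K_p) = 9/(2·0.2528) = 17.8, so K_p = 316.8/0.56 = 566.

K_p = 566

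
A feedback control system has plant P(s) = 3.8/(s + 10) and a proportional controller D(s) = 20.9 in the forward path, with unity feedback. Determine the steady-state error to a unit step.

0.112

The loop is type 0. Static position error constant K_pos = D(0)·P(0) = 20.9·0.38 = 7.942.
Steady-state error to a unit step: e_ss = 1/(1+K_pos) = 1/8.942 = 0.112.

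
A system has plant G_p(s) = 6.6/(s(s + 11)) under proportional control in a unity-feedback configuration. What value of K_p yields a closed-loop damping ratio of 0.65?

K_p = 10.8

Closed-loop characteristic equation: s² + 11s + K_p·6.6 = 0.
So ω_n = √(6.6K_p) and 2ζω_n = 11, giving ζ = 11/(2√(6.6K_p)).
Setting ζ = 0.65: √(6.6K_p) = 11/(2·0.65) = 8.462, so K_p = 71.6/6.6 = 10.8.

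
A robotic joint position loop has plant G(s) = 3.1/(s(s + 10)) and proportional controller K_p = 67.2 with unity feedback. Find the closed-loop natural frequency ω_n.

1 + K_p·G(s) = 0 gives s² + 10s + 208.3 = 0.
Matching s² + 2ζω_n s + ω_n²: ω_n = √208.3 = 14.43 rad/s and 2ζω_n = 10, so ζ = 10/(2·14.43) = 0.346.

ω_n = 14.4 rad/s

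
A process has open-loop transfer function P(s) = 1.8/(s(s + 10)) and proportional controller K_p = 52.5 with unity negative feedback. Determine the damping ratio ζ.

1 + K_p·P(s) = 0 gives s² + 10s + 94.5 = 0.
Matching s² + 2ζω_n s + ω_n²: ω_n = √94.5 = 9.721 rad/s and 2ζω_n = 10, so ζ = 10/(2·9.721) = 0.514.

ζ = 0.514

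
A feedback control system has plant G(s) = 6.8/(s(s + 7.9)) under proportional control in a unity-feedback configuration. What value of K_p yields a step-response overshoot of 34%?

From %OS = 100·exp(−πζ/√(1−ζ²)) = 34%, ζ = −ln(0.34)/√(π²+ln²(0.34)) = 0.3248.
Characteristic equation s² + 7.9s + 6.8K_p = 0 gives ζ = 7.9/(2√(6.8K_p)).
Setting ζ = 0.3248: √(6.8K_p) = 7.9/(2·0.3248) = 12.16, so K_p = 147.9/6.8 = 21.8.

K_p = 21.8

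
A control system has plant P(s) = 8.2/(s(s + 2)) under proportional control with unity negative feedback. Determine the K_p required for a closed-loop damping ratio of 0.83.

Closed-loop characteristic equation: s² + 2s + K_p·8.2 = 0.
So ω_n = √(8.2K_p) and 2ζω_n = 2, giving ζ = 2/(2√(8.2K_p)).
Setting ζ = 0.83: √(8.2K_p) = 2/(2·0.83) = 1.205, so K_p = 1.452/8.2 = 0.177.

K_p = 0.177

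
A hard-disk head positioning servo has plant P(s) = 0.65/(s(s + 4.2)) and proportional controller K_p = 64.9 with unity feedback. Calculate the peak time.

T_p = 0.511 s

From 1 + K_pP(s) = 0: s² + 4.2s + 42.19 = 0 ⇒ ω_n = 6.495, ζ = 0.3233.
Damped frequency ω_d = ω_n√(1−ζ²) = 6.146 rad/s, so peak time T_p = π/ω_d = 0.511 s.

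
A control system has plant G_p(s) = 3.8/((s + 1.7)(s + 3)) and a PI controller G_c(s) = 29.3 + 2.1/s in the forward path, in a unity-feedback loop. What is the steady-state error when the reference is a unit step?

0

The open loop G_c(s)G_p(s) has a pole at the origin (type 1), so the static position error constant is infinite and e_ss = 1/(1+∞) = 0.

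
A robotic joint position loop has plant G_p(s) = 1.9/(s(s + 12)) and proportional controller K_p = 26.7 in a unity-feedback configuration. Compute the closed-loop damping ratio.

The closed-loop denominator is s(s+12) + 26.7·1.9 = s² + 12s + 50.73.
Matching s² + 2ζω_n s + ω_n²: ω_n = √50.73 = 7.122 rad/s and 2ζω_n = 12, so ζ = 12/(2·7.122) = 0.842.

ζ = 0.842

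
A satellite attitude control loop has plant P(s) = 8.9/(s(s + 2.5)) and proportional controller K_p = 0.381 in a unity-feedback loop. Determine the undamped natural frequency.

1 + K_p·P(s) = 0 gives s² + 2.5s + 3.391 = 0.
So ω_n² = 3.391 ⇒ ω_n = 1.841 rad/s, and ζ = 2.5/(2ω_n) = 0.679.

ω_n = 1.84 rad/s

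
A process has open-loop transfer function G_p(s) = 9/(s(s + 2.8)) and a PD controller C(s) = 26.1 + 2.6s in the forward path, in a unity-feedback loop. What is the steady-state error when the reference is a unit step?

The open loop C(s)G_p(s) has a pole at the origin (type 1), so the static position error constant is infinite and e_ss = 1/(1+∞) = 0.

0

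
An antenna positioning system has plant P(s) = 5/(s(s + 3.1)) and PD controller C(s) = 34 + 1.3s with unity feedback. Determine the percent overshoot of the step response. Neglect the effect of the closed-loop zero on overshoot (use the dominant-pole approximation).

Forward path: (34 + 1.3s)·5/(s(s+3.1)). The closed-loop characteristic equation is s² + (3.1 + 5·1.3)s + 5·34 = 0.
That is s² + 9.6s + 170 = 0, so ω_n = 13.04 rad/s and ζ = 9.6/(2·13.04) = 0.3681.
%OS = 100·exp(−πζ/√(1−ζ²)) = 28.8%.

28.8%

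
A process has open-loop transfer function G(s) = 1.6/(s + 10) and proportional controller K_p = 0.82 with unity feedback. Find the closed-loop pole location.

s = -11.31

Closed-loop transfer function: T(s) = K_p·G(s)/(1 + K_p·G(s)) = 1.312/(s + 10 + 1.312) = 1.312/(s + 11.31).
The closed-loop pole is at s = −11.31.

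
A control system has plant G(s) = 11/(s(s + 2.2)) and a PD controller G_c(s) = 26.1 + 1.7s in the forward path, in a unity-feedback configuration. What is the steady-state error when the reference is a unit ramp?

The loop has one pole at the origin (type 1). Velocity error constant K_v = lim_{s→0} s·G_c(s)G(s) = 26.1·11/2.2 = 130.5.
Steady-state error to a unit ramp: e_ss = 1/K_v = 0.00766.

0.00766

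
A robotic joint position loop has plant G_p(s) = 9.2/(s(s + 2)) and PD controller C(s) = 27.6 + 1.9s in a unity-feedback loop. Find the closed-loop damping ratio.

ζ = 0.611

Forward path: (27.6 + 1.9s)·9.2/(s(s+2)). The closed-loop characteristic equation is s² + (2 + 9.2·1.9)s + 9.2·27.6 = 0.
That is s² + 19.48s + 253.9 = 0, so ω_n = 15.93 rad/s and ζ = 19.48/(2·15.93) = 0.6112.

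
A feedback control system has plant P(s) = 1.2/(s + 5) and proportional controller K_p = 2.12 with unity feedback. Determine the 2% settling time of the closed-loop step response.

Closed-loop transfer function: T(s) = K_p·P(s)/(1 + K_p·P(s)) = 2.544/(s + 5 + 2.544) = 2.544/(s + 7.544).
Time constant τ = 1/7.544 = 0.1326 s, so the 2% settling time is about 4τ = 0.53 s.

T_s ≈ 0.53 s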